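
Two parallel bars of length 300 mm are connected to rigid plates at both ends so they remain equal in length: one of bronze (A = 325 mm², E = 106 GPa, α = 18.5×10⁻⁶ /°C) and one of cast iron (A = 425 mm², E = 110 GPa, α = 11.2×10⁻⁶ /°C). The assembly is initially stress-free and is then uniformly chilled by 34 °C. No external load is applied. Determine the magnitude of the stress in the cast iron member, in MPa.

σ ≈ 11.6 MPa (compressive)

Equilibrium of a rigid end plate with no external load gives equal and opposite internal forces ±P in the two members. Since α_{bronze} > α_{cast iron}, cooling drives the bronze into tension and the cast iron into compression.
Setting the final lengths equal and cancelling L: (α₁ − α₂)ΔT = P/(A₁E₁) + P/(A₂E₂).
|α₁ − α₂|·ΔT = 7.3×10⁻⁶ × 34 = 0.0002482.
1/(A₁E₁) + 1/(A₂E₂) = 1/(325×106×10³) + 1/(425×110×10³) = 5.042×10⁻⁸ N⁻¹.
P = 0.0002482 / 5.042×10⁻⁸ = 4923 N = 4.923 kN.
σ_{cast iron} = P/A₂ = 4923/425 = 11.58 MPa, compressive.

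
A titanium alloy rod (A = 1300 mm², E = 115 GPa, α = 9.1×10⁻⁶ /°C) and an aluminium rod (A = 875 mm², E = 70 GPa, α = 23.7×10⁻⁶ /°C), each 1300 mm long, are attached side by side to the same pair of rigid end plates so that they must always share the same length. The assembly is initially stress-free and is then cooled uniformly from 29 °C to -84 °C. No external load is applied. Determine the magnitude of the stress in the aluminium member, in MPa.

σ ≈ 81.9 MPa (tensile)

Both members must finish at the same length. With the larger α, the aluminium tends to over-contract; the plates restrain it, putting the aluminium in tension and the titanium alloy in compression. With no external load the two internal forces are equal and opposite, magnitude P.
Compatibility of the two members (thermal + elastic change equal): (α₁ − α₂)ΔT = P·[1/(A₁E₁) + 1/(A₂E₂)].
|α₁ − α₂|·ΔT = 14.6×10⁻⁶ × 113 = 0.00165.
1/(A₁E₁) + 1/(A₂E₂) = 1/(1300×115×10³) + 1/(875×70×10³) = 2.302×10⁻⁸ N⁻¹.
So P = 0.00165 / 2.302×10⁻⁸ = 71.68 kN.
σ_{aluminium} = P/A₂ = 71680/875 = 81.92 MPa, tensile.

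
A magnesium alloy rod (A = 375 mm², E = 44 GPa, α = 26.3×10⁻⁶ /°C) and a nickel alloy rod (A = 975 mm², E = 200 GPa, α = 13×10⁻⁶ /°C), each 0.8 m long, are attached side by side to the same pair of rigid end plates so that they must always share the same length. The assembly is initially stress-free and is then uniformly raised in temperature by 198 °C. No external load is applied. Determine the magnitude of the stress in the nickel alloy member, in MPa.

The magnesium alloy has the larger α, so on heating it would change length more than the nickel alloy if both were free. The rigid plates force a common final length, so the magnesium alloy is put into compression and the nickel alloy into tension, with equal and opposite forces P (no external load).
Setting the final lengths equal and cancelling L: (α₁ − α₂)ΔT = P/(A₁E₁) + P/(A₂E₂).
|α₁ − α₂|·ΔT = 13.3×10⁻⁶ × 198 = 0.002633.
1/(A₁E₁) + 1/(A₂E₂) = 1/(375×44×10³) + 1/(975×200×10³) = 6.573×10⁻⁸ N⁻¹.
P = 0.002633 / 6.573×10⁻⁸ = 40060 N = 40.06 kN.
σ_{nickel alloy} = P/A₂ = 40060/975 = 41.09 MPa, tensile.

σ ≈ 41.1 MPa (tensile)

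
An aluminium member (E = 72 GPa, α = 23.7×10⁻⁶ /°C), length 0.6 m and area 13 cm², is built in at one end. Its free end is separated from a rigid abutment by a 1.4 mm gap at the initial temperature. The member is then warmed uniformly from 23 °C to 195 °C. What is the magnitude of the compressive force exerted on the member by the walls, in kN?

P ≈ 163 kN

Free thermal elongation = αΔT L = 23.7×10⁻⁶ × 172 × 600 = 2.446 mm.
The gap closes (δ_free > 1.4 mm) and the wall then resists a further 2.446 − 1.4 = 1.046 mm of expansion.
Compatibility: PL/(AE) = 1.046 mm, so σ = P/A = E × (1.046/600) = 125.5 MPa.
Force on the wall = σA = 125.5 × 1300 mm² = 163.2 kN.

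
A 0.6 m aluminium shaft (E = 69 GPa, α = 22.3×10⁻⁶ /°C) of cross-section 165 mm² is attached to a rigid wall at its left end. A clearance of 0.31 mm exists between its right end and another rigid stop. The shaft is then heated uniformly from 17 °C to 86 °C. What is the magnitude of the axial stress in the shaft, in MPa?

If the wall were absent the shaft would grow by αΔT L = 22.3×10⁻⁶ × 69 × 600 = 0.9232 mm.
This exceeds the 0.31 mm gap, so the wall pushes back. The portion of expansion that must be recovered elastically is δ_free − gap = 0.9232 − 0.31 = 0.6132 mm.
Compatibility: PL/(AE) = 0.6132 mm, so σ = P/A = E × (0.6132/600) = 70.52 MPa.

σ ≈ 70.5 MPa (compressive)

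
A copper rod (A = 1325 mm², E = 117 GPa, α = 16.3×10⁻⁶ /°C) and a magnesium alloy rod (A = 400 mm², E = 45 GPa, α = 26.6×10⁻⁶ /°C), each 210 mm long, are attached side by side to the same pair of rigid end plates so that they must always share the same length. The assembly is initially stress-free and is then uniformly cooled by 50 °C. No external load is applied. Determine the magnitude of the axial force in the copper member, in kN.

P ≈ 8.31 kN (compressive in the copper)

Equilibrium of a rigid end plate with no external load gives equal and opposite internal forces ±P in the two members. Since α_{magnesium alloy} > α_{copper}, cooling drives the magnesium alloy into tension and the copper into compression.
Compatibility of the two members (thermal + elastic change equal): (α₁ − α₂)ΔT = P·[1/(A₁E₁) + 1/(A₂E₂)].
|α₁ − α₂|·ΔT = 10.3×10⁻⁶ × 50 = 0.000515.
1/(A₁E₁) + 1/(A₂E₂) = 1/(1325×117×10³) + 1/(400×45×10³) = 6.201×10⁻⁸ N⁻¹.
P = 0.000515 / 6.201×10⁻⁸ = 8306 N = 8.306 kN.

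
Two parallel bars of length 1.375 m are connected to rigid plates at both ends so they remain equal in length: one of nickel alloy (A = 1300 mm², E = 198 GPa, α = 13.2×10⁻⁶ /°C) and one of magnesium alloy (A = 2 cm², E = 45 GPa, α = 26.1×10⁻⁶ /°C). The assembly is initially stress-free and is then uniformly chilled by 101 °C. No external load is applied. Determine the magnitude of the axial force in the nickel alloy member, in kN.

P ≈ 11.3 kN (compressive in the nickel alloy)

Both members must finish at the same length. With the larger α, the magnesium alloy tends to over-contract; the plates restrain it, putting the magnesium alloy in tension and the nickel alloy in compression. With no external load the two internal forces are equal and opposite, magnitude P.
Equating the net (thermal + elastic) strains gives |α₁ − α₂|·ΔT = P·[1/(A₁E₁) + 1/(A₂E₂)].
|α₁ − α₂|·ΔT = 12.9×10⁻⁶ × 101 = 0.001303.
1/(A₁E₁) + 1/(A₂E₂) = 1/(1300×198×10³) + 1/(200×45×10³) = 1.15×10⁻⁷ N⁻¹.
P = 0.001303 / 1.15×10⁻⁷ = 11330 N = 11.33 kN.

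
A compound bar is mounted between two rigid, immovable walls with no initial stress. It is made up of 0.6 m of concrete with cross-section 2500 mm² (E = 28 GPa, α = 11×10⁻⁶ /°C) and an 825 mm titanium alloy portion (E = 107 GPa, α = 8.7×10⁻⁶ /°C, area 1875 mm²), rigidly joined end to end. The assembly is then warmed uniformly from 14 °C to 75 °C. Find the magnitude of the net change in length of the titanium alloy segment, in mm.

|ΔL| ≈ 0.165 mm

Free thermal expansion of the whole bar: Σ αᵢΔT Lᵢ = 11×10⁻⁶×61×600 + 8.7×10⁻⁶×61×825 = 0.8404 mm.
Since the ends are fixed, an axial force P builds up, equal in every segment, with P · Σ Lᵢ/(AᵢEᵢ) = δ_free.
The series flexibility is Σ Lᵢ/(AᵢEᵢ) = 600/(2500×28×10³) + 825/(1875×107×10³) = 1.268×10⁻⁵ mm/N.
So P = 0.8404 / 1.268×10⁻⁵ = 66.26 kN, compressive.
For the titanium alloy segment, free thermal change = 8.7×10⁻⁶×61×825 = 0.4378 mm and elastic change from P = 66260×825/(1875×107×10³) = 0.2725 mm; these oppose, so the net change is 0.165 mm (segment lengthens).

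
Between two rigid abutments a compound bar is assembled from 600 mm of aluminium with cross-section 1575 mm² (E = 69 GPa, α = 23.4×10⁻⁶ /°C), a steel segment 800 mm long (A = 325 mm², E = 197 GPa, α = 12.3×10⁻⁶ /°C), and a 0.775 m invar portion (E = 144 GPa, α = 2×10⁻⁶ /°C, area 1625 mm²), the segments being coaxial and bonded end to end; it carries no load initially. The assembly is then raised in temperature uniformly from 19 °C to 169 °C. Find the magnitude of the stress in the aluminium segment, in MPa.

σ ≈ 114 MPa (compressive)

Free thermal expansion of the whole bar: Σ αᵢΔT Lᵢ = 23.4×10⁻⁶×150×600 + 12.3×10⁻⁶×150×800 + 2×10⁻⁶×150×775 = 3.814 mm.
The walls prevent any net length change, so an axial force P (same in every segment) develops. Compatibility: P · Σ Lᵢ/(AᵢEᵢ) = δ_free.
The series flexibility is Σ Lᵢ/(AᵢEᵢ) = 600/(1575×69×10³) + 800/(325×197×10³) + 775/(1625×144×10³) = 2.133×10⁻⁵ mm/N.
P = 3.814 / 2.133×10⁻⁵ = 178800 N = 178.8 kN, compressive.
σ_{aluminium} = P / A = 178800 / 1575 = 113.6 MPa.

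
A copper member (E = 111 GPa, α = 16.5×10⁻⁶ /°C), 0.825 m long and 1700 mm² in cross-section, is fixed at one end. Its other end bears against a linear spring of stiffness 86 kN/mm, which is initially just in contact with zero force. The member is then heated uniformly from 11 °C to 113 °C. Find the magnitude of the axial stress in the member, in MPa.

If the spring were absent the member would lengthen by αΔT L = 16.5×10⁻⁶ × 102 × 825 = 1.388 mm.
With a force P in the spring, the elastic change of the member is PL/(AE) and that of the spring is P/k; compatibility requires their sum to equal δ_free.
P [ L/(AE) + 1/k ] = δ_free → P [ 825/(1700×111×10³) + 1/(86×10³) ] = 1.388.
P = 1.388 / 1.6×10⁻⁵ = 86780 N.
σ = P/A = 86780/1700 = 51.05 MPa.

σ ≈ 51 MPa (compressive)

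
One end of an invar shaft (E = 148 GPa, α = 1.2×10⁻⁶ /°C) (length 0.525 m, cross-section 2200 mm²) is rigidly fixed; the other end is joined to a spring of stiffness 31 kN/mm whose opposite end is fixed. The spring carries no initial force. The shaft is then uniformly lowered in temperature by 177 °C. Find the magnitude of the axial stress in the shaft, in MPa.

σ ≈ 1.5 MPa (tensile)

Free thermal contraction: δ_free = αΔT L = 1.2×10⁻⁶ × 177 × 525 = 0.1115 mm.
With a force P in the spring, the elastic change of the shaft is PL/(AE) and that of the spring is P/k; compatibility requires their sum to equal δ_free.
P [ L/(AE) + 1/k ] = δ_free → P [ 525/(2200×148×10³) + 1/(31×10³) ] = 0.1115.
P = 0.1115 / 3.387×10⁻⁵ = 3292 N.
σ = P/A = 3292/2200 = 1.496 MPa.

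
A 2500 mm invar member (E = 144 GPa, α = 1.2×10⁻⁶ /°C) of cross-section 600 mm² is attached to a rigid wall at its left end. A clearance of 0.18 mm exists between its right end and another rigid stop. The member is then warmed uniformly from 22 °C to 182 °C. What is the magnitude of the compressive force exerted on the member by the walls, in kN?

If the wall were absent the member would grow by αΔT L = 1.2×10⁻⁶ × 160 × 2500 = 0.48 mm.
After closing the 0.18 mm clearance, 0.48 − 0.18 = 0.3 mm of expansion remains to be suppressed by the wall.
Compatibility: PL/(AE) = 0.3 mm, so σ = P/A = E × (0.3/2500) = 17.28 MPa.
Force on the wall = σA = 17.28 × 600 mm² = 10.37 kN.

P ≈ 10.4 kN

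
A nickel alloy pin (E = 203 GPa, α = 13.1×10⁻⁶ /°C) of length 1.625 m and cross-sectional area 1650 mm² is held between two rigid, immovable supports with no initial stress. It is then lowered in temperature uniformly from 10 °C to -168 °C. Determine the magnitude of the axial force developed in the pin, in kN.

Full restraint means ε = 0, so the stress is σ = EαΔT = 203×10³ × 13.1×10⁻⁶ × 178 = 473.4 MPa.
Axial force P = σA = 473.4 × 1650 = 781000 N = 781 kN, tensile.

P ≈ 781 kN (tensile)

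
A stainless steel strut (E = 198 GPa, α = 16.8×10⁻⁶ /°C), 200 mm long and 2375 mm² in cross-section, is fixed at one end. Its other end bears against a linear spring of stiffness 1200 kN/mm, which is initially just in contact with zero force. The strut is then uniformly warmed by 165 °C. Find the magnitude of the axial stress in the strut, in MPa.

Free thermal expansion: δ_free = αΔT L = 16.8×10⁻⁶ × 165 × 200 = 0.5544 mm.
Let P be the compressive force at the spring. The strut shortens elastically by PL/(AE) and the spring compresses by P/k; together these equal δ_free.
P [ L/(AE) + 1/k ] = δ_free → P [ 200/(2375×198×10³) + 1/(1200×10³) ] = 0.5544.
P = 0.5544 / 1.259×10⁻⁶ = 440500 N.
σ = P/A = 440500/2375 = 185.5 MPa.

σ ≈ 185 MPa (compressive)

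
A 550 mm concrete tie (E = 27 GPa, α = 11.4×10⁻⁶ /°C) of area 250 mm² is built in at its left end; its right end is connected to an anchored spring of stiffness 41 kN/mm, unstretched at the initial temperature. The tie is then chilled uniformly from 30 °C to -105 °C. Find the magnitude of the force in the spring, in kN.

P ≈ 8 kN

Free thermal contraction: δ_free = αΔT L = 11.4×10⁻⁶ × 135 × 550 = 0.8465 mm.
Let P be the tensile force in the spring. The tie extends elastically by PL/(AE) and the spring stretches by P/k; together these equal δ_free.
P [ L/(AE) + 1/k ] = δ_free → P [ 550/(250×27×10³) + 1/(41×10³) ] = 0.8465.
P = 0.8465 / 0.0001059 = 7995 N.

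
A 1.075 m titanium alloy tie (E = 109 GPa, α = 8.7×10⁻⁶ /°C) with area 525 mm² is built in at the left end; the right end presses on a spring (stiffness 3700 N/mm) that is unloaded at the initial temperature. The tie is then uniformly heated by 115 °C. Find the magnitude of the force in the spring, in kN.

P ≈ 3.72 kN

Free thermal expansion: δ_free = αΔT L = 8.7×10⁻⁶ × 115 × 1075 = 1.076 mm.
With a force P in the spring, the elastic change of the tie is PL/(AE) and that of the spring is P/k; compatibility requires their sum to equal δ_free.
So P = δ_free / [L/(AE) + 1/k] = 1.076 / [ 1075/(525×109×10³) + 1/(3700) ].
P = 1.076 / 0.0002891 = 3721 N.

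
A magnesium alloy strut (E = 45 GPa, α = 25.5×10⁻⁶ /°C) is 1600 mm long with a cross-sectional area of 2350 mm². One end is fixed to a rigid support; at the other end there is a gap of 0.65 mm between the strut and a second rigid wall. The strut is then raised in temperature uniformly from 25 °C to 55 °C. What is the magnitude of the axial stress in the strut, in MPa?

σ ≈ 16.1 MPa (compressive)

If the wall were absent the strut would grow by αΔT L = 25.5×10⁻⁶ × 30 × 1600 = 1.224 mm.
After closing the 0.65 mm clearance, 1.224 − 0.65 = 0.574 mm of expansion remains to be suppressed by the wall.
Compatibility: PL/(AE) = 0.574 mm, so σ = P/A = E × (0.574/1600) = 16.14 MPa.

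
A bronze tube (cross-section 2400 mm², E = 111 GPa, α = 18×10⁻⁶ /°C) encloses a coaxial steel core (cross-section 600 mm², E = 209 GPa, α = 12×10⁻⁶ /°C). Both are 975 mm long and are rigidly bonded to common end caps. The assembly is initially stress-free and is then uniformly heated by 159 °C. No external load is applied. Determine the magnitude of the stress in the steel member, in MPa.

σ ≈ 136 MPa (tensile)

Both members must finish at the same length. With the larger α, the bronze tends to over-expand; the plates restrain it, putting the bronze in compression and the steel in tension. With no external load the two internal forces are equal and opposite, magnitude P.
Setting the final lengths equal and cancelling L: (α₁ − α₂)ΔT = P/(A₁E₁) + P/(A₂E₂).
|α₁ − α₂|·ΔT = 6×10⁻⁶ × 159 = 0.000954.
1/(A₁E₁) + 1/(A₂E₂) = 1/(2400×111×10³) + 1/(600×209×10³) = 1.173×10⁻⁸ N⁻¹.
So P = 0.000954 / 1.173×10⁻⁸ = 81.34 kN.
σ_{steel} = P/A₂ = 81340/600 = 135.6 MPa, tensile.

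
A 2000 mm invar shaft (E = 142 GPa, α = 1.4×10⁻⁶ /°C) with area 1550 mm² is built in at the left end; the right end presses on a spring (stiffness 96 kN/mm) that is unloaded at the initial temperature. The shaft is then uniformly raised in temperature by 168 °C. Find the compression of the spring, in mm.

δ ≈ 0.251 mm

Free thermal expansion: δ_free = αΔT L = 1.4×10⁻⁶ × 168 × 2000 = 0.4704 mm.
With a force P in the spring, the elastic change of the shaft is PL/(AE) and that of the spring is P/k; compatibility requires their sum to equal δ_free.
So P = δ_free / [L/(AE) + 1/k] = 0.4704 / [ 2000/(1550×142×10³) + 1/(96×10³) ].
P = 0.4704 / 1.95×10⁻⁵ = 24120 N.
Spring compression = P/k = 24120/(96×10³) = 0.2512 mm.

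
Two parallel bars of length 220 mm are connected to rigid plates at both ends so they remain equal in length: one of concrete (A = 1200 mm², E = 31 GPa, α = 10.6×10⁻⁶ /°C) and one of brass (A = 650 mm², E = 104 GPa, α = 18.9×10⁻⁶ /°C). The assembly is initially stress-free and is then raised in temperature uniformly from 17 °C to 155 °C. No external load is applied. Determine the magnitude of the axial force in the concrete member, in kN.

The brass has the larger α, so on heating it would change length more than the concrete if both were free. The rigid plates force a common final length, so the brass is put into compression and the concrete into tension, with equal and opposite forces P (no external load).
Compatibility of the two members (thermal + elastic change equal): (α₁ − α₂)ΔT = P·[1/(A₁E₁) + 1/(A₂E₂)].
|α₁ − α₂|·ΔT = 8.3×10⁻⁶ × 138 = 0.001145.
1/(A₁E₁) + 1/(A₂E₂) = 1/(1200×31×10³) + 1/(650×104×10³) = 4.167×10⁻⁸ N⁻¹.
P = 0.001145 / 4.167×10⁻⁸ = 27480 N = 27.48 kN.

P ≈ 27.5 kN (tensile in the concrete)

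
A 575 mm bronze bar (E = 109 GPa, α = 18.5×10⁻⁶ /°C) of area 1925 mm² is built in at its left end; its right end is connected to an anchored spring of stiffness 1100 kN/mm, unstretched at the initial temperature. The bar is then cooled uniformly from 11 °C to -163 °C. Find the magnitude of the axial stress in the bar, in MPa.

σ ≈ 263 MPa (tensile)

The unrestrained thermal change is αΔT L = 18.5×10⁻⁶ × 174 × 575 = 1.851 mm.
With a force P in the spring, the elastic change of the bar is PL/(AE) and that of the spring is P/k; compatibility requires their sum to equal δ_free.
P [ L/(AE) + 1/k ] = δ_free → P [ 575/(1925×109×10³) + 1/(1100×10³) ] = 1.851.
P = 1.851 / 3.649×10⁻⁶ = 507200 N.
σ = P/A = 507200/1925 = 263.5 MPa.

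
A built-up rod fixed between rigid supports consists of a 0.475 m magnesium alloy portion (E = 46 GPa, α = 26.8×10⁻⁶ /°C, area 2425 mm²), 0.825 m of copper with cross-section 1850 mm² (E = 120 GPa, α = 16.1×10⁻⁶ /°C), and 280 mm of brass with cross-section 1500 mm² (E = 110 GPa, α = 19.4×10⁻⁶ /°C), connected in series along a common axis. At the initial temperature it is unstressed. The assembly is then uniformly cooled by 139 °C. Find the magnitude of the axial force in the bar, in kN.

With the walls removed the bar would change length by δ_free = Σ αᵢΔT Lᵢ = 26.8×10⁻⁶×139×475 + 16.1×10⁻⁶×139×825 + 19.4×10⁻⁶×139×280 = 4.371 mm.
The rigid supports impose zero overall length change; the single axial force P common to all segments must satisfy P Σ Lᵢ/(AᵢEᵢ) = δ_free.
Σ Lᵢ/(AᵢEᵢ) = 475/(2425×46×10³) + 825/(1850×120×10³) + 280/(1500×110×10³) = 9.671×10⁻⁶ mm/N.
So P = 4.371 / 9.671×10⁻⁶ = 451.9 kN, tensile.

P ≈ 452 kN (tensile)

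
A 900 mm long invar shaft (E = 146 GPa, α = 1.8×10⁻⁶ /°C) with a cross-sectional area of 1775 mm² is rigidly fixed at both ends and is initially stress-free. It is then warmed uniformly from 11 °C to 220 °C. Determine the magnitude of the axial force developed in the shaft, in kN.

The ends cannot move, so σ = EαΔT = 146×10³ × 1.8×10⁻⁶ × 209 = 54.93 MPa.
Then P = σA = 54.93 × 1775 mm² = 97.49 kN, compressive.

P ≈ 97.5 kN (compressive)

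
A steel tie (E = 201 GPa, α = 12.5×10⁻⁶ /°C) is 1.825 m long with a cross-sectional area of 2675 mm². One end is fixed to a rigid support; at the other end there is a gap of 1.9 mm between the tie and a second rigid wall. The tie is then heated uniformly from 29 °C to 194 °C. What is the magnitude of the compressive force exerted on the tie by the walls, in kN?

If the wall were absent the tie would grow by αΔT L = 12.5×10⁻⁶ × 165 × 1825 = 3.764 mm.
This exceeds the 1.9 mm gap, so the wall pushes back. The portion of expansion that must be recovered elastically is δ_free − gap = 3.764 − 1.9 = 1.864 mm.
Compatibility: PL/(AE) = 1.864 mm, so σ = P/A = E × (1.864/1825) = 205.3 MPa.
Force on the wall = σA = 205.3 × 2675 mm² = 549.2 kN.

P ≈ 549 kN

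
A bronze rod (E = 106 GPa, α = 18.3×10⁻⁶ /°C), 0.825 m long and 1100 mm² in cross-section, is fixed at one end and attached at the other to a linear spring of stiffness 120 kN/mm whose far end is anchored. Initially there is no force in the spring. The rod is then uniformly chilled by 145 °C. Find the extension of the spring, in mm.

δ ≈ 1.18 mm

Free thermal contraction: δ_free = αΔT L = 18.3×10⁻⁶ × 145 × 825 = 2.189 mm.
Let P be the tensile force in the spring. The rod extends elastically by PL/(AE) and the spring stretches by P/k; together these equal δ_free.
So P = δ_free / [L/(AE) + 1/k] = 2.189 / [ 825/(1100×106×10³) + 1/(120×10³) ].
P = 2.189 / 1.541×10⁻⁵ = 142100 N.
Spring extension = P/k = 142100/(120×10³) = 1.184 mm.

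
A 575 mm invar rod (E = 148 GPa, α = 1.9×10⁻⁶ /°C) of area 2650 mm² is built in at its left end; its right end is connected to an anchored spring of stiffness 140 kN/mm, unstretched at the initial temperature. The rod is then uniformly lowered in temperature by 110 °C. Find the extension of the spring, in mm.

δ ≈ 0.0997 mm

Free thermal contraction: δ_free = αΔT L = 1.9×10⁻⁶ × 110 × 575 = 0.1202 mm.
With a force P in the spring, the elastic change of the rod is PL/(AE) and that of the spring is P/k; compatibility requires their sum to equal δ_free.
So P = δ_free / [L/(AE) + 1/k] = 0.1202 / [ 575/(2650×148×10³) + 1/(140×10³) ].
P = 0.1202 / 8.609×10⁻⁶ = 13960 N.
Spring extension = P/k = 13960/(140×10³) = 0.09971 mm.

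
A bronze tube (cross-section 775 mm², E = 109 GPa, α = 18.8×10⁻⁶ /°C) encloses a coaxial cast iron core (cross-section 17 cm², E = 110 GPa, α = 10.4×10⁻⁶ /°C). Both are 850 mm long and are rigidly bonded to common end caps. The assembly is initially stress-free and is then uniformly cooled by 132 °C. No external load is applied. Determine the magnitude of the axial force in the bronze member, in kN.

Both members must finish at the same length. With the larger α, the bronze tends to over-contract; the plates restrain it, putting the bronze in tension and the cast iron in compression. With no external load the two internal forces are equal and opposite, magnitude P.
Setting the final lengths equal and cancelling L: (α₁ − α₂)ΔT = P/(A₁E₁) + P/(A₂E₂).
|α₁ − α₂|·ΔT = 8.4×10⁻⁶ × 132 = 0.001109.
1/(A₁E₁) + 1/(A₂E₂) = 1/(775×109×10³) + 1/(1700×110×10³) = 1.719×10⁻⁸ N⁻¹.
So P = 0.001109 / 1.719×10⁻⁸ = 64.52 kN.

P ≈ 64.5 kN (tensile in the bronze)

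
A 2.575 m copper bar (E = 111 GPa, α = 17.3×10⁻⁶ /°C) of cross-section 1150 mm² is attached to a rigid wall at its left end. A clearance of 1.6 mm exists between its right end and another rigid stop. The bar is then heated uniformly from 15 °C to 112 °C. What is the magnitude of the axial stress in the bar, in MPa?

Unrestrained expansion: δ_free = αΔT L = 17.3×10⁻⁶ × 97 × 2575 = 4.321 mm.
This exceeds the 1.6 mm gap, so the wall pushes back. The portion of expansion that must be recovered elastically is δ_free − gap = 4.321 − 1.6 = 2.721 mm.
Compatibility: PL/(AE) = 2.721 mm, so σ = P/A = E × (2.721/2575) = 117.3 MPa.

σ ≈ 117 MPa (compressive)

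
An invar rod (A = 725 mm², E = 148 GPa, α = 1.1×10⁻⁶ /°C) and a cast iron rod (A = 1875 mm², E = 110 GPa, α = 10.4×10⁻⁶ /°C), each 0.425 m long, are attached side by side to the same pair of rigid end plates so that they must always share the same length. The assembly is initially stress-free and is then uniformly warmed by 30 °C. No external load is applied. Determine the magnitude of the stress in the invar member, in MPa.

σ ≈ 27.2 MPa (tensile)

The cast iron has the larger α, so on heating it would change length more than the invar if both were free. The rigid plates force a common final length, so the cast iron is put into compression and the invar into tension, with equal and opposite forces P (no external load).
Setting the final lengths equal and cancelling L: (α₁ − α₂)ΔT = P/(A₁E₁) + P/(A₂E₂).
|α₁ − α₂|·ΔT = 9.3×10⁻⁶ × 30 = 0.000279.
1/(A₁E₁) + 1/(A₂E₂) = 1/(725×148×10³) + 1/(1875×110×10³) = 1.417×10⁻⁸ N⁻¹.
P = 0.000279 / 1.417×10⁻⁸ = 19690 N = 19.69 kN.
σ_{invar} = P/A₁ = 19690/725 = 27.16 MPa, tensile.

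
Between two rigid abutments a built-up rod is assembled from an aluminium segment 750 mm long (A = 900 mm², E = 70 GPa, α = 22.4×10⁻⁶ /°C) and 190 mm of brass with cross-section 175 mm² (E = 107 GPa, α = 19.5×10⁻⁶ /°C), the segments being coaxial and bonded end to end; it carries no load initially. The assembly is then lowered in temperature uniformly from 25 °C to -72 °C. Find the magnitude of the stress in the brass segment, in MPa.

σ ≈ 515 MPa (tensile)

Free thermal contraction of the whole bar: Σ αᵢΔT Lᵢ = 22.4×10⁻⁶×97×750 + 19.5×10⁻⁶×97×190 = 1.989 mm.
Since the ends are fixed, an axial force P builds up, equal in every segment, with P · Σ Lᵢ/(AᵢEᵢ) = δ_free.
The series flexibility is Σ Lᵢ/(AᵢEᵢ) = 750/(900×70×10³) + 190/(175×107×10³) = 2.205×10⁻⁵ mm/N.
Hence P = δ_free / Σ(L/AE) = 1.989/2.205×10⁻⁵ = 90.2 kN (tensile).
σ_{brass} = P / A = 90200 / 175 = 515.4 MPa.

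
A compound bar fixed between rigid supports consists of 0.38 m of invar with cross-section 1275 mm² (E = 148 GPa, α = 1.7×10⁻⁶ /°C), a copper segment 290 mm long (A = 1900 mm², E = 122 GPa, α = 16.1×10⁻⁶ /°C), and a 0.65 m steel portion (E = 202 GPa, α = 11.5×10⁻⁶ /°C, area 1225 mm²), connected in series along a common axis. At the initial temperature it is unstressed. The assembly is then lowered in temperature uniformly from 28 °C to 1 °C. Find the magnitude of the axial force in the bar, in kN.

Free thermal contraction of the whole bar: Σ αᵢΔT Lᵢ = 1.7×10⁻⁶×27×380 + 16.1×10⁻⁶×27×290 + 11.5×10⁻⁶×27×650 = 0.3453 mm.
The rigid supports impose zero overall length change; the single axial force P common to all segments must satisfy P Σ Lᵢ/(AᵢEᵢ) = δ_free.
The series flexibility is Σ Lᵢ/(AᵢEᵢ) = 380/(1275×148×10³) + 290/(1900×122×10³) + 650/(1225×202×10³) = 5.892×10⁻⁶ mm/N.
So P = 0.3453 / 5.892×10⁻⁶ = 58.61 kN, tensile.

P ≈ 58.6 kN (tensile)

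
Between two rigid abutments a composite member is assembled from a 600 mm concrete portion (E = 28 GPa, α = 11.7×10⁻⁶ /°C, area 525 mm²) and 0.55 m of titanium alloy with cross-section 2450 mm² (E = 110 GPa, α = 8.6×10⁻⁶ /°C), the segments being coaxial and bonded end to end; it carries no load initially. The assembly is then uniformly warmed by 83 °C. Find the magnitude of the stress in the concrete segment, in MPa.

Free thermal expansion of the whole bar: Σ αᵢΔT Lᵢ = 11.7×10⁻⁶×83×600 + 8.6×10⁻⁶×83×550 = 0.9752 mm.
Since the ends are fixed, an axial force P builds up, equal in every segment, with P · Σ Lᵢ/(AᵢEᵢ) = δ_free.
Σ Lᵢ/(AᵢEᵢ) = 600/(525×28×10³) + 550/(2450×110×10³) = 4.286×10⁻⁵ mm/N.
Hence P = δ_free / Σ(L/AE) = 0.9752/4.286×10⁻⁵ = 22.76 kN (compressive).
σ_{concrete} = P / A = 22760 / 525 = 43.34 MPa.

σ ≈ 43.3 MPa (compressive)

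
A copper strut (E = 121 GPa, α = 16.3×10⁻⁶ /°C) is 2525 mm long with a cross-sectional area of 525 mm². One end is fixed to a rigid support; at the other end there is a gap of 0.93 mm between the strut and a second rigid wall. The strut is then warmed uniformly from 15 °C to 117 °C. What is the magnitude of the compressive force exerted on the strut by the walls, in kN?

P ≈ 82.2 kN

If the wall were absent the strut would grow by αΔT L = 16.3×10⁻⁶ × 102 × 2525 = 4.198 mm.
This exceeds the 0.93 mm gap, so the wall pushes back. The portion of expansion that must be recovered elastically is δ_free − gap = 4.198 − 0.93 = 3.268 mm.
That suppressed elongation corresponds to σ = E·Δ/L = 121×10³ × 3.268/2525 = 156.6 MPa.
P = σA = 156.6 × 525 = 82.22 kN.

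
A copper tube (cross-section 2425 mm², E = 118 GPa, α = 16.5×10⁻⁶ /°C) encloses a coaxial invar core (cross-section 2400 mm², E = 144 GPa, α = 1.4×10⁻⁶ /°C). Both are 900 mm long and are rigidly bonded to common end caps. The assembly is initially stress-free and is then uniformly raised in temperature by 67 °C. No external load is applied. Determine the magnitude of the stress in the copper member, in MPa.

Both members must finish at the same length. With the larger α, the copper tends to over-expand; the plates restrain it, putting the copper in compression and the invar in tension. With no external load the two internal forces are equal and opposite, magnitude P.
Setting the final lengths equal and cancelling L: (α₁ − α₂)ΔT = P/(A₁E₁) + P/(A₂E₂).
|α₁ − α₂|·ΔT = 15.1×10⁻⁶ × 67 = 0.001012.
1/(A₁E₁) + 1/(A₂E₂) = 1/(2425×118×10³) + 1/(2400×144×10³) = 6.388×10⁻⁹ N⁻¹.
So P = 0.001012 / 6.388×10⁻⁹ = 158.4 kN.
σ_{copper} = P/A₁ = 158400/2425 = 65.31 MPa, compressive.

σ ≈ 65.3 MPa (compressive)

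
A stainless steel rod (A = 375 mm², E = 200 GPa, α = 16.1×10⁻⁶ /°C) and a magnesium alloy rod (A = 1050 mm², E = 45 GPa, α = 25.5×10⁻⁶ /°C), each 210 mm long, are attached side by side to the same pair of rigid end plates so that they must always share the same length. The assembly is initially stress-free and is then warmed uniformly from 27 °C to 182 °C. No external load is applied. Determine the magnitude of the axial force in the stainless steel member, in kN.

P ≈ 42.2 kN (tensile in the stainless steel)

The magnesium alloy has the larger α, so on heating it would change length more than the stainless steel if both were free. The rigid plates force a common final length, so the magnesium alloy is put into compression and the stainless steel into tension, with equal and opposite forces P (no external load).
Equating the net (thermal + elastic) strains gives |α₁ − α₂|·ΔT = P·[1/(A₁E₁) + 1/(A₂E₂)].
|α₁ − α₂|·ΔT = 9.4×10⁻⁶ × 155 = 0.001457.
1/(A₁E₁) + 1/(A₂E₂) = 1/(375×200×10³) + 1/(1050×45×10³) = 3.45×10⁻⁸ N⁻¹.
So P = 0.001457 / 3.45×10⁻⁸ = 42.24 kN.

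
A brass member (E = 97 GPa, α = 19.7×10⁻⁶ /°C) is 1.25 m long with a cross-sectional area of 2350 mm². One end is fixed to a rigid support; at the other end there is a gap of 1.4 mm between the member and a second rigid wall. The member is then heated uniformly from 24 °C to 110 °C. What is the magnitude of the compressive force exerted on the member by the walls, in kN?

Free thermal elongation = αΔT L = 19.7×10⁻⁶ × 86 × 1250 = 2.118 mm.
This exceeds the 1.4 mm gap, so the wall pushes back. The portion of expansion that must be recovered elastically is δ_free − gap = 2.118 − 1.4 = 0.7178 mm.
So σ = E(δ_free − g)/L = 97×10³ × 0.7178/1250 = 55.7 MPa.
P = σA = 55.7 × 2350 = 130.9 kN.

P ≈ 131 kN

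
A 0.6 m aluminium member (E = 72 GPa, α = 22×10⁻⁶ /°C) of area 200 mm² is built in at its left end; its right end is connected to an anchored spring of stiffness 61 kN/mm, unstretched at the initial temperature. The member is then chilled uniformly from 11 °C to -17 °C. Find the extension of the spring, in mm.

Free thermal contraction: δ_free = αΔT L = 22×10⁻⁶ × 28 × 600 = 0.3696 mm.
Let P be the tensile force in the spring. The member extends elastically by PL/(AE) and the spring stretches by P/k; together these equal δ_free.
So P = δ_free / [L/(AE) + 1/k] = 0.3696 / [ 600/(200×72×10³) + 1/(61×10³) ].
P = 0.3696 / 5.806×10⁻⁵ = 6366 N.
Spring extension = P/k = 6366/(61×10³) = 0.1044 mm.

δ ≈ 0.104 mm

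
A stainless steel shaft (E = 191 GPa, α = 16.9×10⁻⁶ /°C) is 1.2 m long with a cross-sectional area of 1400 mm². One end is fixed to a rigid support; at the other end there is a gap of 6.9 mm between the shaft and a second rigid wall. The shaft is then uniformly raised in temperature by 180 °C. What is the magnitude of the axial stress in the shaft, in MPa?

Unrestrained expansion: δ_free = αΔT L = 16.9×10⁻⁶ × 180 × 1200 = 3.65 mm.
Since δ_free = 3.65 mm is less than the 6.9 mm gap, the shaft never touches the wall. No axial force develops.

σ ≈ 0 MPa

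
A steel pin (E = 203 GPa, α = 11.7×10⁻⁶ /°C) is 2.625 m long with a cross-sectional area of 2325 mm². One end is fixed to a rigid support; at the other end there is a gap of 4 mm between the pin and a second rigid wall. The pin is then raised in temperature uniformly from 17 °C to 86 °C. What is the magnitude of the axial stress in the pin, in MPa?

Unrestrained expansion: δ_free = αΔT L = 11.7×10⁻⁶ × 69 × 2625 = 2.119 mm.
Since δ_free = 2.12 mm is less than the 4 mm gap, the pin never touches the wall. No axial force develops.

σ ≈ 0 MPa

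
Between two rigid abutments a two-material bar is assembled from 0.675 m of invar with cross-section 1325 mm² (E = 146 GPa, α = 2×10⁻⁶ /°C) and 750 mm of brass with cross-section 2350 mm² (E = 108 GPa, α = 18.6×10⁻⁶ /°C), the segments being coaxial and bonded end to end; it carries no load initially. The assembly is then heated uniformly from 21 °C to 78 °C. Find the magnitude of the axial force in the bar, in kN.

P ≈ 135 kN (compressive)

With the walls removed the bar would change length by δ_free = Σ αᵢΔT Lᵢ = 2×10⁻⁶×57×675 + 18.6×10⁻⁶×57×750 = 0.8721 mm.
The walls prevent any net length change, so an axial force P (same in every segment) develops. Compatibility: P · Σ Lᵢ/(AᵢEᵢ) = δ_free.
The series flexibility is Σ Lᵢ/(AᵢEᵢ) = 675/(1325×146×10³) + 750/(2350×108×10³) = 6.444×10⁻⁶ mm/N.
So P = 0.8721 / 6.444×10⁻⁶ = 135.3 kN, compressive.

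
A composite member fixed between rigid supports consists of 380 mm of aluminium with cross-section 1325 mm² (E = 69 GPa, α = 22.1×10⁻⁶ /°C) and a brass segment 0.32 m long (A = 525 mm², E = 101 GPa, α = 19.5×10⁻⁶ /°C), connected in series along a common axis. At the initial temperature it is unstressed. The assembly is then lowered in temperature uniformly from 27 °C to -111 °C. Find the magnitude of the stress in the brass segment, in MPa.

If the supports were absent, the total length change would be Σ αᵢΔT Lᵢ = 22.1×10⁻⁶×138×380 + 19.5×10⁻⁶×138×320 = 2.02 mm.
Since the ends are fixed, an axial force P builds up, equal in every segment, with P · Σ Lᵢ/(AᵢEᵢ) = δ_free.
Σ Lᵢ/(AᵢEᵢ) = 380/(1325×69×10³) + 320/(525×101×10³) = 1.019×10⁻⁵ mm/N.
Hence P = δ_free / Σ(L/AE) = 2.02/1.019×10⁻⁵ = 198.2 kN (tensile).
σ_{brass} = P / A = 198200 / 525 = 377.5 MPa.

σ ≈ 378 MPa (tensile)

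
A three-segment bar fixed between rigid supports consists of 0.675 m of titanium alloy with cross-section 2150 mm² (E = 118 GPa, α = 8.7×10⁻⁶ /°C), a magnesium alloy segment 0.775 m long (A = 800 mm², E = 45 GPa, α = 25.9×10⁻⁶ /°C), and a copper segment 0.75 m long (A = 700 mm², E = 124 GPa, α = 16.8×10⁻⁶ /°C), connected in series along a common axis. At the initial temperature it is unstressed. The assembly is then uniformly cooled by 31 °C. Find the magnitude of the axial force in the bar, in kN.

P ≈ 36.4 kN (tensile)

If the supports were absent, the total length change would be Σ αᵢΔT Lᵢ = 8.7×10⁻⁶×31×675 + 25.9×10⁻⁶×31×775 + 16.8×10⁻⁶×31×750 = 1.195 mm.
The rigid supports impose zero overall length change; the single axial force P common to all segments must satisfy P Σ Lᵢ/(AᵢEᵢ) = δ_free.
Σ Lᵢ/(AᵢEᵢ) = 675/(2150×118×10³) + 775/(800×45×10³) + 750/(700×124×10³) = 3.283×10⁻⁵ mm/N.
Hence P = δ_free / Σ(L/AE) = 1.195/3.283×10⁻⁵ = 36.4 kN (tensile).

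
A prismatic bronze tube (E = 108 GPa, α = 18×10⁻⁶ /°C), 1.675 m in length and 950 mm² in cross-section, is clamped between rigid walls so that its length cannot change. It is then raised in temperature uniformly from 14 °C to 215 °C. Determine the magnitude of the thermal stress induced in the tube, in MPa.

With length fixed, the mechanical strain must cancel the thermal strain αΔT = 18×10⁻⁶ × 201 = 3618×10⁻⁶.
The stress required to suppress this strain is σ = Eε = 108×10³ × 3618×10⁻⁶ = 390.7 MPa, compressive since the tube is trying to expand.

σ ≈ 391 MPa (compressive)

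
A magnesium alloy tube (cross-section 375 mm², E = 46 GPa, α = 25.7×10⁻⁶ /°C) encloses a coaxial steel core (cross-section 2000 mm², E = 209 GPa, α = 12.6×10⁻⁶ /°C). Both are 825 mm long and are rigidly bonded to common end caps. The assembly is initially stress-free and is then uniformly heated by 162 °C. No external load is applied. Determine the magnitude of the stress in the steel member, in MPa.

Equilibrium of a rigid end plate with no external load gives equal and opposite internal forces ±P in the two members. Since α_{magnesium alloy} > α_{steel}, heating drives the magnesium alloy into compression and the steel into tension.
Equating the net (thermal + elastic) strains gives |α₁ − α₂|·ΔT = P·[1/(A₁E₁) + 1/(A₂E₂)].
|α₁ − α₂|·ΔT = 13.1×10⁻⁶ × 162 = 0.002122.
1/(A₁E₁) + 1/(A₂E₂) = 1/(375×46×10³) + 1/(2000×209×10³) = 6.036×10⁻⁸ N⁻¹.
P = 0.002122 / 6.036×10⁻⁸ = 35160 N = 35.16 kN.
σ_{steel} = P/A₂ = 35160/2000 = 17.58 MPa, tensile.

σ ≈ 17.6 MPa (tensile)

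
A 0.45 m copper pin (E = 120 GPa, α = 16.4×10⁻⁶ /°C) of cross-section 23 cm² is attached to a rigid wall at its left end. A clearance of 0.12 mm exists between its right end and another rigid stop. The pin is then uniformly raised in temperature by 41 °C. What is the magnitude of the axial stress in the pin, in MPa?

σ ≈ 48.7 MPa (compressive)

Unrestrained expansion: δ_free = αΔT L = 16.4×10⁻⁶ × 41 × 450 = 0.3026 mm.
The gap closes (δ_free > 0.12 mm) and the wall then resists a further 0.3026 − 0.12 = 0.1826 mm of expansion.
Compatibility: PL/(AE) = 0.1826 mm, so σ = P/A = E × (0.1826/450) = 48.69 MPa.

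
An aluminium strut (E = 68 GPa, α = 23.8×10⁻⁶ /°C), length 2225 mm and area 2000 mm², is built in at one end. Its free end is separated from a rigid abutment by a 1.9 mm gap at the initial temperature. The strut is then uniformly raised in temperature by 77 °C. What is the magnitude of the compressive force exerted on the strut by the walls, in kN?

P ≈ 133 kN

Free thermal elongation = αΔT L = 23.8×10⁻⁶ × 77 × 2225 = 4.078 mm.
The gap closes (δ_free > 1.9 mm) and the wall then resists a further 4.078 − 1.9 = 2.178 mm of expansion.
So σ = E(δ_free − g)/L = 68×10³ × 2.178/2225 = 66.55 MPa.
Force on the wall = σA = 66.55 × 2000 mm² = 133.1 kN.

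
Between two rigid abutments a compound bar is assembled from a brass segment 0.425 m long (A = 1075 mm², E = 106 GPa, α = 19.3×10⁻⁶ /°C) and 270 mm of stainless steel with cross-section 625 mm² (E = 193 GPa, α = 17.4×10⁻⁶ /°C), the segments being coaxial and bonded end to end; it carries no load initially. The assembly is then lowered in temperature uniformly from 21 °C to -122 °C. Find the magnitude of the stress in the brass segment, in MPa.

σ ≈ 288 MPa (tensile)

If the supports were absent, the total length change would be Σ αᵢΔT Lᵢ = 19.3×10⁻⁶×143×425 + 17.4×10⁻⁶×143×270 = 1.845 mm.
Since the ends are fixed, an axial force P builds up, equal in every segment, with P · Σ Lᵢ/(AᵢEᵢ) = δ_free.
The series flexibility is Σ Lᵢ/(AᵢEᵢ) = 425/(1075×106×10³) + 270/(625×193×10³) = 5.968×10⁻⁶ mm/N.
Hence P = δ_free / Σ(L/AE) = 1.845/5.968×10⁻⁶ = 309.1 kN (tensile).
σ_{brass} = P / A = 309100 / 1075 = 287.5 MPa.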